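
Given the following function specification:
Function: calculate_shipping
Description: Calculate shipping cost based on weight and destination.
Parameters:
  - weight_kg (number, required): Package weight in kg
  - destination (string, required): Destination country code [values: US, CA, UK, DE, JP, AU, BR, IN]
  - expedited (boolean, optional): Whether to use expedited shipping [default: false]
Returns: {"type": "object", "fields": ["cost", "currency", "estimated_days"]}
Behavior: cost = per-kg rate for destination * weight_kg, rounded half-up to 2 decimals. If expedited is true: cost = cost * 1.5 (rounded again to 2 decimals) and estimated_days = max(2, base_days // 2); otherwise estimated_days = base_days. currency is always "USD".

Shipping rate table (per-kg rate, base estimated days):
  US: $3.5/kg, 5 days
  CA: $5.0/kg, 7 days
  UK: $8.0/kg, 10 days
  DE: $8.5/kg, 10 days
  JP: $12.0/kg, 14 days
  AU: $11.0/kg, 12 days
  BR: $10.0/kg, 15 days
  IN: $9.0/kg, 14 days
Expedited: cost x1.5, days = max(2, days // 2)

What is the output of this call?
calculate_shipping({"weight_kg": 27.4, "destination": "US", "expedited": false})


Rate for US: $3.5/kg, base 5 days
cost = 3.5 * 27.4 = 95.9 -> 95.90
expedited not set/false: estimated_days = 5
Output:
{"cost": 95.9, "currency": "USD", "estimated_days": 5}


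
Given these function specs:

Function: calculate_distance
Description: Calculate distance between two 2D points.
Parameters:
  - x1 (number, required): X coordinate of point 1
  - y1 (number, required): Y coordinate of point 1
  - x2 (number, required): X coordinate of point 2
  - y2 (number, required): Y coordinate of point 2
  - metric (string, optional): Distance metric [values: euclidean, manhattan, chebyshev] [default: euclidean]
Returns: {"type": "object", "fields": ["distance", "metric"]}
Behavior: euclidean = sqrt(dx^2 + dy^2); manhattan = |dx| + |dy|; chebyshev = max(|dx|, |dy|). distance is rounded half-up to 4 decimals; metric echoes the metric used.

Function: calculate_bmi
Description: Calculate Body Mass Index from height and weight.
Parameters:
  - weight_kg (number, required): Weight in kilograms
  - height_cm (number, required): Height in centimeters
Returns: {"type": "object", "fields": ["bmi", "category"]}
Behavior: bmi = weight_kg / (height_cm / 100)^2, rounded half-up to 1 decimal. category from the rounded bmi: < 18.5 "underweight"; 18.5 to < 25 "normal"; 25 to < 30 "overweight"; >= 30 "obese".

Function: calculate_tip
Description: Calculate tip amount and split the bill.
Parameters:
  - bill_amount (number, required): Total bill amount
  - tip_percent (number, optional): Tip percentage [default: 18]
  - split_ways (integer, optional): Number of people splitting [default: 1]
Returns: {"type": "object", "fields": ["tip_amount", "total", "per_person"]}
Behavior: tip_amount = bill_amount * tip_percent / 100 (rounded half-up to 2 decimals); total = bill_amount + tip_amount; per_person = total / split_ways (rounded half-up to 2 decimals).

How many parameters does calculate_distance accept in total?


Parameters of calculate_distance: x1 (required), y1 (required), x2 (required), y2 (required), metric (optional)
Total:
5


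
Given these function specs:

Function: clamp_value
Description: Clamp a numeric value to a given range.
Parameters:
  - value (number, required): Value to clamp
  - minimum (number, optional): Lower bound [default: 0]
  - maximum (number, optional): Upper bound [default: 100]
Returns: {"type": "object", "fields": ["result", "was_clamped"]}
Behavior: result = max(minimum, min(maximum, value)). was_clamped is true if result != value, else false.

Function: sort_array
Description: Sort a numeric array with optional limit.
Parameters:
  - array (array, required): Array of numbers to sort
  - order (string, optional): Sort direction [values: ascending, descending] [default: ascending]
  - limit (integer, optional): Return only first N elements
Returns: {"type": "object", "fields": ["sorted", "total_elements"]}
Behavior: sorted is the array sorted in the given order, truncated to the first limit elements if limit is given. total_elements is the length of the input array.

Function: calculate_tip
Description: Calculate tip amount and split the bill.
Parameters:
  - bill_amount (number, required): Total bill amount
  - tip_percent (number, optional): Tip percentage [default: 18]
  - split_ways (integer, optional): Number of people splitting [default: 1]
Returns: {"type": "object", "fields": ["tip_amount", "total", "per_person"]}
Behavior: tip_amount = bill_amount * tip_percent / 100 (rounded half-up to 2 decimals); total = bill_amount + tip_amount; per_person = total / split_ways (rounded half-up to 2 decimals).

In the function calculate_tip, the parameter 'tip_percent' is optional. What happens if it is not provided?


The calculate_tip spec declares:
  - tip_percent (number, optional): Tip percentage [default: 18]
It defaults to 18


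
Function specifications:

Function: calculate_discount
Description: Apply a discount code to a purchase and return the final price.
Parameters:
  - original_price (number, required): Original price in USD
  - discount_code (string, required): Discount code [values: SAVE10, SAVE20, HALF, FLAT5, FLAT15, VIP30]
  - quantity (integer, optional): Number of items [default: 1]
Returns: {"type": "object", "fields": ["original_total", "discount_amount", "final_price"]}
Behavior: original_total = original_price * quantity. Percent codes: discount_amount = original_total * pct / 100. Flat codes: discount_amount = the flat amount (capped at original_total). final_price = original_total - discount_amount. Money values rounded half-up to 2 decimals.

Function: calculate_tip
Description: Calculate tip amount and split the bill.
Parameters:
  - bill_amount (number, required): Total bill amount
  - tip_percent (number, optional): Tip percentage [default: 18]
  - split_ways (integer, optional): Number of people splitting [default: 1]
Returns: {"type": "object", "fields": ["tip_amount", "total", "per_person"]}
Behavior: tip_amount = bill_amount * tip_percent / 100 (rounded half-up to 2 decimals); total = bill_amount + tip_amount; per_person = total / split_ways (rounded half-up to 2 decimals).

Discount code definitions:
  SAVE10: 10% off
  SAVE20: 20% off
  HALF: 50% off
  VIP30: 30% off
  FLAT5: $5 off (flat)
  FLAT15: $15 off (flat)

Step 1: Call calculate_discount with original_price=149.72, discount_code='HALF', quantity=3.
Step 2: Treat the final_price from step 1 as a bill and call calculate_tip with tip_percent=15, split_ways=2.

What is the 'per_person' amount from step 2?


Step 1: calculate_discount(original_price=149.72, discount_code=HALF, quantity=3)
  original_total = 149.72 * 3 = 449.16
  HALF = 50% off: discount_amount = 449.16 * 50/100 = 224.58 -> 224.58
  final_price = 449.16 - 224.58 = 224.58
  -> final_price = 224.58
Step 2: calculate_tip(bill_amount=224.58, tip_percent=15, split_ways=2)
  tip_amount = 224.58 * 15/100 = 33.687 -> 33.69
  total = 224.58 + 33.69 = 258.27
  per_person = 258.27 / 2 = 129.135 -> 129.14
  -> per_person = 129.14
$129.14


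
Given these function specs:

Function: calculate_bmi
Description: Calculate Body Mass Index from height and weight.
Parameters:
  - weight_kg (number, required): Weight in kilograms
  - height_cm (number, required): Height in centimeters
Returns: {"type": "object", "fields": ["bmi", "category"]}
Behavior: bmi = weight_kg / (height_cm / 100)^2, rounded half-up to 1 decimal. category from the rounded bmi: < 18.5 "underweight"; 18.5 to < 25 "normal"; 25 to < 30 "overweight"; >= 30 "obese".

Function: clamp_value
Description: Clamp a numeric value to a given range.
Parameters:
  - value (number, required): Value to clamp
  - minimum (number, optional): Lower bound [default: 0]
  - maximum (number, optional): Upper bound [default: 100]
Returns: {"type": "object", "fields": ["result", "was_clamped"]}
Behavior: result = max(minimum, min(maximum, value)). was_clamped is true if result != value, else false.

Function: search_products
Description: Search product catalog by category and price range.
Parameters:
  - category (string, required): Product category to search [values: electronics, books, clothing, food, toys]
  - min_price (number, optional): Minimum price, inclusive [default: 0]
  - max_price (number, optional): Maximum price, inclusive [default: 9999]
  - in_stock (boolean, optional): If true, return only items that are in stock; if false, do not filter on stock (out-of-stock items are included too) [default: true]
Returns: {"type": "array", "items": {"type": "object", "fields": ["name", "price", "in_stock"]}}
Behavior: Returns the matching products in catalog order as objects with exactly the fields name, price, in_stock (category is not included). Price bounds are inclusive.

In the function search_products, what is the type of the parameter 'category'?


The search_products spec declares:
  - category (string, required): Product category to search [values: electronics, books, clothing, food, toys]
Type:
string


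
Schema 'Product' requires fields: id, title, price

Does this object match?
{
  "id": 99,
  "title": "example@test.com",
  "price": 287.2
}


Checking required fields... All present.
Valid - all required fields present


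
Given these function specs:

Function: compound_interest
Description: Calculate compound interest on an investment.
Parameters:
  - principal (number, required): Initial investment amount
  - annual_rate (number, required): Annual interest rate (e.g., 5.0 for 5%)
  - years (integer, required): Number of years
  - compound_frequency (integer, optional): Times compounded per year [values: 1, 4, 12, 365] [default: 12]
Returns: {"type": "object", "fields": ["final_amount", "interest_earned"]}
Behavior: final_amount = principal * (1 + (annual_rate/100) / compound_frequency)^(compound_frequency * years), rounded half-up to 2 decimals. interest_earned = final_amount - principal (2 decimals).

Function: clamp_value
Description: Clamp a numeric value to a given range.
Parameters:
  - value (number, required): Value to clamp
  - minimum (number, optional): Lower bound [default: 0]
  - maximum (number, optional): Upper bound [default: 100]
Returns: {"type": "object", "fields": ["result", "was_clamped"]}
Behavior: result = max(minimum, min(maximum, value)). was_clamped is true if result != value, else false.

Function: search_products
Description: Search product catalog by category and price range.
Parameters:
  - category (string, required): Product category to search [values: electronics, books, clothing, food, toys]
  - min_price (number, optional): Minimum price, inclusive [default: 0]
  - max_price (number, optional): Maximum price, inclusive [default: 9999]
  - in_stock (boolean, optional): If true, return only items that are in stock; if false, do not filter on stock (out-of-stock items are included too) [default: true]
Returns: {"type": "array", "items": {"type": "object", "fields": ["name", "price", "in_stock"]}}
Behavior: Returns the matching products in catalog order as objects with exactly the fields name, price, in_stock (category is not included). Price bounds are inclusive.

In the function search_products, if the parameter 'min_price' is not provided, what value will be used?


The search_products spec declares:
  - min_price (number, optional): Minimum price, inclusive [default: 0]
Default:
0


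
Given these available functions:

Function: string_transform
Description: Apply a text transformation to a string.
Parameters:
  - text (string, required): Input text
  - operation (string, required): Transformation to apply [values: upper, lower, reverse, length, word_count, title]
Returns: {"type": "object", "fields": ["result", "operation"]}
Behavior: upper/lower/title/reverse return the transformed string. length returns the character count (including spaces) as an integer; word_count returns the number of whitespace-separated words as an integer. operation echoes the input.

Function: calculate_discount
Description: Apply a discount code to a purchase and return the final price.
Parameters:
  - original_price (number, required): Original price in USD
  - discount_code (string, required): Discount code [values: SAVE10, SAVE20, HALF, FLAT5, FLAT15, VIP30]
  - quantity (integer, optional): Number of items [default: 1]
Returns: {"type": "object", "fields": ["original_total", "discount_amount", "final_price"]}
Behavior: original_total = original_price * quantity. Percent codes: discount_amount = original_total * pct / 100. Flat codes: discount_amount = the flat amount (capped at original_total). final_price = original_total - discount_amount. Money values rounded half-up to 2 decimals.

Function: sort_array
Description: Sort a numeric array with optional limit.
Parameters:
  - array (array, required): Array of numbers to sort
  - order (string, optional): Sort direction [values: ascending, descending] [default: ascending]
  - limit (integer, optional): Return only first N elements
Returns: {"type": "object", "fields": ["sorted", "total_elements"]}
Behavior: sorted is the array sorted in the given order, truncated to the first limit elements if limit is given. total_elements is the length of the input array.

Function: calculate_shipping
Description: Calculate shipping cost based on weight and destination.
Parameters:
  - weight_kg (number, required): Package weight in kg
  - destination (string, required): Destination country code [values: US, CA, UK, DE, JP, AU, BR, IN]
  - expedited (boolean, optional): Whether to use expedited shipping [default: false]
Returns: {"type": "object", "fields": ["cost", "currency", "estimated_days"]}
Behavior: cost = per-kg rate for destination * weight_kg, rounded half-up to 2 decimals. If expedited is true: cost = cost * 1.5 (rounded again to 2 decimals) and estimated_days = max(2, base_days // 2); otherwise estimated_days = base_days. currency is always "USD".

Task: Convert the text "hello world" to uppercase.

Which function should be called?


The task needs a function whose description is: Apply a text transformation to a string.
string_transform


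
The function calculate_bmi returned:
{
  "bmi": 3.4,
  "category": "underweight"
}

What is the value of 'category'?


underweight


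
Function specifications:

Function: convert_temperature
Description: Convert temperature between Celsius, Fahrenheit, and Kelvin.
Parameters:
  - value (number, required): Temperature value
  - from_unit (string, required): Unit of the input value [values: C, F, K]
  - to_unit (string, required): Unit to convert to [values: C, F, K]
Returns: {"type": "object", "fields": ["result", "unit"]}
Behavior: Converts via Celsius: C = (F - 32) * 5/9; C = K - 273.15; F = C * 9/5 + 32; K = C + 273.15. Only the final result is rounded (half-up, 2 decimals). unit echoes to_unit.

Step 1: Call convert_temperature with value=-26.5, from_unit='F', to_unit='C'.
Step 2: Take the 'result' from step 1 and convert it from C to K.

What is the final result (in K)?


Step 1: convert_temperature(value=-26.5, from_unit=F, to_unit=C)
  To C: (-26.5 - 32) * 5/9 = -32.5
  Target is C: -32.5
  Round to 2 decimals: -32.5
  -> result = -32.5 C
Step 2: convert_temperature(value=-32.5, from_unit=C, to_unit=K)
  Input already in C: -32.5
  To K: -32.5 + 273.15 = 240.65
  Round to 2 decimals: 240.65
  -> result = 240.65 K
240.65 K


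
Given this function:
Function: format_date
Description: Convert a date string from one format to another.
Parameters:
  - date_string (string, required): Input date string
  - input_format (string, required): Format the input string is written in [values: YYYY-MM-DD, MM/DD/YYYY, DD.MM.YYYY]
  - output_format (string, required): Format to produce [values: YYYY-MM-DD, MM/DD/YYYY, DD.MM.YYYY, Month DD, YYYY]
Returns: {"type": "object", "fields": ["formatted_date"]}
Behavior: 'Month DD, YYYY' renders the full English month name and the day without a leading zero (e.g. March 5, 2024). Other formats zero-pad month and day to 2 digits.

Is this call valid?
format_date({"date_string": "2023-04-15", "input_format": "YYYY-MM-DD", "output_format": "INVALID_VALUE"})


Checking parameter values...
Parameter 'output_format' has value 'INVALID_VALUE' not in allowed: YYYY-MM-DD, MM/DD/YYYY, DD.MM.YYYY, Month DD, YYYY
Invalid - 'output_format' must be one of YYYY-MM-DD, MM/DD/YYYY, DD.MM.YYYY, Month DD, YYYY


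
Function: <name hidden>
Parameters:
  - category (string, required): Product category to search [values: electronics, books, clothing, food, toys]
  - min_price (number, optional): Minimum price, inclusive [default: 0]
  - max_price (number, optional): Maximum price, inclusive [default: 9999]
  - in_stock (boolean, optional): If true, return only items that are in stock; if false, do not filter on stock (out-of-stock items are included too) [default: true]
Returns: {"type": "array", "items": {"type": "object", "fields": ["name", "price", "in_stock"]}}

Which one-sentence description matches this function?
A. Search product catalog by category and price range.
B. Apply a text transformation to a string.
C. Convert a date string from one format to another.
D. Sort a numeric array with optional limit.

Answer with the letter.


Parameters category, min_price, max_price, in_stock and return "array" fit: Search product catalog by category and price range.
A


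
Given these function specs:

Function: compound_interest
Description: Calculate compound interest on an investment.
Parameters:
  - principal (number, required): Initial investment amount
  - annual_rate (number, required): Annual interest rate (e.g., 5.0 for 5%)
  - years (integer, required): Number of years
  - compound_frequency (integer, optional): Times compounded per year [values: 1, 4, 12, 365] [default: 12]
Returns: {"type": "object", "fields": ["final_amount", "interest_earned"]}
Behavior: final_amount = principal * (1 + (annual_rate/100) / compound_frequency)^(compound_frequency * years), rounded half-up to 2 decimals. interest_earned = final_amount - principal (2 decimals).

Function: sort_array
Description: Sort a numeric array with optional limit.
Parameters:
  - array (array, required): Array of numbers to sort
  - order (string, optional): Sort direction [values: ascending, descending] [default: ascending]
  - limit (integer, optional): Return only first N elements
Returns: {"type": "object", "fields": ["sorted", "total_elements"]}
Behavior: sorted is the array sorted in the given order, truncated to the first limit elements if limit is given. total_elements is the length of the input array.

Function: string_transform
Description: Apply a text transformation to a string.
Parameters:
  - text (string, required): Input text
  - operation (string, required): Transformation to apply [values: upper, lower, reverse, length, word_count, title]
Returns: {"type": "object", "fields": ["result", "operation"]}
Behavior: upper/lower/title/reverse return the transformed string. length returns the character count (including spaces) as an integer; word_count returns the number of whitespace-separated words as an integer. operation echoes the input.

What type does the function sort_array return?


The sort_array spec declares Returns: {"type": "object", "fields": ["sorted", "total_elements"]}
Type:
object


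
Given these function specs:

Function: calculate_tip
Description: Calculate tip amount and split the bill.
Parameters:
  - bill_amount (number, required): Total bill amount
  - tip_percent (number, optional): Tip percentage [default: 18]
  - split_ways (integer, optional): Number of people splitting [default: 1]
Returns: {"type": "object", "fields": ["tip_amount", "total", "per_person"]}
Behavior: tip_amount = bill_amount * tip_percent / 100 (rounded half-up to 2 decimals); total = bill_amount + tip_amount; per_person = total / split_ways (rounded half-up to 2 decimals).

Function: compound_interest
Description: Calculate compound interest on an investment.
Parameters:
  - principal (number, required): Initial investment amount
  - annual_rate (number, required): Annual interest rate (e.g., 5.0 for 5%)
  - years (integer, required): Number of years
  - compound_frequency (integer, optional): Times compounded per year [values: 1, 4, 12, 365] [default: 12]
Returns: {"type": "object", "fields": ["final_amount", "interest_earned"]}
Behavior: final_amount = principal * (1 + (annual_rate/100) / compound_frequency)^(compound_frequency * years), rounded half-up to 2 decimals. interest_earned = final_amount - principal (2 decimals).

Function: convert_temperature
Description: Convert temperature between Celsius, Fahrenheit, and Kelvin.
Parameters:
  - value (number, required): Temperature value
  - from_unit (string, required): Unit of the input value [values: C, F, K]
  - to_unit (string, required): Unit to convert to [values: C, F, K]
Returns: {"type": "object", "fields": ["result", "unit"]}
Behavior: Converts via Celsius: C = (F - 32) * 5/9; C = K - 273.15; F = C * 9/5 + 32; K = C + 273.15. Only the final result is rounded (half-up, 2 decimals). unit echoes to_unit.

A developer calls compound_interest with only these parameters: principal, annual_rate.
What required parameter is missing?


Required parameters: principal, annual_rate, years
Provided: principal, annual_rate
Missing: years
years


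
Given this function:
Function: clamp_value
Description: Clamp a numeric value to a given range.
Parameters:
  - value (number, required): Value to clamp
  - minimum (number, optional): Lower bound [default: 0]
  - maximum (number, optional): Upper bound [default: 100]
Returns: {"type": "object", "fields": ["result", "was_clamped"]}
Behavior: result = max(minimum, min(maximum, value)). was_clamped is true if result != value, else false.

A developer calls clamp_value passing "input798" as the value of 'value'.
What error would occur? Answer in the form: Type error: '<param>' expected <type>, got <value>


Spec: 'value' is declared as number; "input798" is a string.
Type error: 'value' expected number, got "input798"


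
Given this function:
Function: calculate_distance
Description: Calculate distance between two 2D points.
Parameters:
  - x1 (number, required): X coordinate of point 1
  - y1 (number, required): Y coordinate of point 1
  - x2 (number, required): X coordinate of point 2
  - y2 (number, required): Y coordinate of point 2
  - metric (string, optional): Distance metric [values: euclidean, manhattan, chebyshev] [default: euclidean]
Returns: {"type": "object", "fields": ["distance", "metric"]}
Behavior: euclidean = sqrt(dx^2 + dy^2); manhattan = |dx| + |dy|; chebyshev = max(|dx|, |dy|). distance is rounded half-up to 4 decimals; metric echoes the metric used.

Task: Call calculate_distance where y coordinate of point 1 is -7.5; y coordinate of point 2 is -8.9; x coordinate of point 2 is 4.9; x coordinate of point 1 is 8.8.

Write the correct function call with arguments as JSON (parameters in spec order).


Mapping each described value to its parameter name:
  'Y coordinate of point 1' -> y1 = -7.5
  'Y coordinate of point 2' -> y2 = -8.9
  'X coordinate of point 2' -> x2 = 4.9
  'X coordinate of point 1' -> x1 = 8.8
calculate_distance({"x1": 8.8, "y1": -7.5, "x2": 4.9, "y2": -8.9})


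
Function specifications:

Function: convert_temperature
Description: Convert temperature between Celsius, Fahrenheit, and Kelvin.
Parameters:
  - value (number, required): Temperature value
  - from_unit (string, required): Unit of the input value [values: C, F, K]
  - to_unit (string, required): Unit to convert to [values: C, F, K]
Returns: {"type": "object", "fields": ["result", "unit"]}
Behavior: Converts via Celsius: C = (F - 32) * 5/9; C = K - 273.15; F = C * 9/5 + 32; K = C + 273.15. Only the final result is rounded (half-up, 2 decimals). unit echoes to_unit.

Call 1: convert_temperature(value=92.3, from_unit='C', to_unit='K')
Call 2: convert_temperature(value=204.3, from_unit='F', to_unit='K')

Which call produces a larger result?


Call 1:
  Input already in C: 92.3
  To K: 92.3 + 273.15 = 365.45
  Round to 2 decimals: 365.45
  -> 365.45 K
Call 2:
  To C: (204.3 - 32) * 5/9 = 95.722222
  To K: 95.722222 + 273.15 = 368.872222
  Round to 2 decimals: 368.87
  -> 368.87 K
Call 2 (368.87 K)


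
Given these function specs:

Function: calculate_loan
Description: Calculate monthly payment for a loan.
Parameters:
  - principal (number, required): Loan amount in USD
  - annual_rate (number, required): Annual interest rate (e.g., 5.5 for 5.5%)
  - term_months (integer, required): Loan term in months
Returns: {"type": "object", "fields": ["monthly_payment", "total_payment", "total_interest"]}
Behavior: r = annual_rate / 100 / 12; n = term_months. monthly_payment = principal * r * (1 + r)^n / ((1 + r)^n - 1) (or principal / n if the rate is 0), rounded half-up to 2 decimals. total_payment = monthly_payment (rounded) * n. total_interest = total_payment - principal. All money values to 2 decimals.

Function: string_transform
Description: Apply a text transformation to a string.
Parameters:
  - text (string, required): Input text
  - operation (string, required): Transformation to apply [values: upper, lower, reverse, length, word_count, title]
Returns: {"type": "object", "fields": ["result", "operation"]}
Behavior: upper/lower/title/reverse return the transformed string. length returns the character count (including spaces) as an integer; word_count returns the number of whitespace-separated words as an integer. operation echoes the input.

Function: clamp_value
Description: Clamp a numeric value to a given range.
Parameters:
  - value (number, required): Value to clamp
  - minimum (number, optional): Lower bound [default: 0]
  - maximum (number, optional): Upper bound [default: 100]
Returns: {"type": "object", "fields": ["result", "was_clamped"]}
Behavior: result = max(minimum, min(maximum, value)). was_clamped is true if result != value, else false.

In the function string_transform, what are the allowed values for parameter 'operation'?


The string_transform spec declares:
  - operation (string, required): Transformation to apply [values: upper, lower, reverse, length, word_count, title]
Allowed values:
upper, lower, reverse, length, word_count, title


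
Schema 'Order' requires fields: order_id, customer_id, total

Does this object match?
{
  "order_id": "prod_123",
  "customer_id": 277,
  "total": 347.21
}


Checking required fields... All present.
Valid - all required fields present


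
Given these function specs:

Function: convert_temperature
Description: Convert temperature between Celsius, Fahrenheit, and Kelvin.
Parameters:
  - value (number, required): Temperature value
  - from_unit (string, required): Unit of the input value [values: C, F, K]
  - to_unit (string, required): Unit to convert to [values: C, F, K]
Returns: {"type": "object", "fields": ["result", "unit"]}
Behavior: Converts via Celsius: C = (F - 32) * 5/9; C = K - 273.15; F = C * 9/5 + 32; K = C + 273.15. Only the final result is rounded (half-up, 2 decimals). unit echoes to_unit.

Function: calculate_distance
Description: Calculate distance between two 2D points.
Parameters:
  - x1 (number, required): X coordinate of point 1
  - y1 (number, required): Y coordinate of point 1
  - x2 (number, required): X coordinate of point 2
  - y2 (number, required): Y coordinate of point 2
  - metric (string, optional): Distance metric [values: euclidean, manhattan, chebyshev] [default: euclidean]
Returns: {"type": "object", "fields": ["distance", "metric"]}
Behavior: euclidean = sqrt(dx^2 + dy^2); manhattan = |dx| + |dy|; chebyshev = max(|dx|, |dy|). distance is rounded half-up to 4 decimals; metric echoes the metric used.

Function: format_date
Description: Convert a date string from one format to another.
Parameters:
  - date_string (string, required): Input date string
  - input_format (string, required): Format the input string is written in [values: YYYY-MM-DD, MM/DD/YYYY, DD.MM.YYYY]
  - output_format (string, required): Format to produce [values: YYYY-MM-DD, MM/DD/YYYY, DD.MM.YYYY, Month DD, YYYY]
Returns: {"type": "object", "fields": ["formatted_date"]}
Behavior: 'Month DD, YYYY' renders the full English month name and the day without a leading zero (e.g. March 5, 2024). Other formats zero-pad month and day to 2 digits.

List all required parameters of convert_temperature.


Parameters of convert_temperature and their required/optional flag:
  value: required
  from_unit: required
  to_unit: required
from_unit, to_unit, value


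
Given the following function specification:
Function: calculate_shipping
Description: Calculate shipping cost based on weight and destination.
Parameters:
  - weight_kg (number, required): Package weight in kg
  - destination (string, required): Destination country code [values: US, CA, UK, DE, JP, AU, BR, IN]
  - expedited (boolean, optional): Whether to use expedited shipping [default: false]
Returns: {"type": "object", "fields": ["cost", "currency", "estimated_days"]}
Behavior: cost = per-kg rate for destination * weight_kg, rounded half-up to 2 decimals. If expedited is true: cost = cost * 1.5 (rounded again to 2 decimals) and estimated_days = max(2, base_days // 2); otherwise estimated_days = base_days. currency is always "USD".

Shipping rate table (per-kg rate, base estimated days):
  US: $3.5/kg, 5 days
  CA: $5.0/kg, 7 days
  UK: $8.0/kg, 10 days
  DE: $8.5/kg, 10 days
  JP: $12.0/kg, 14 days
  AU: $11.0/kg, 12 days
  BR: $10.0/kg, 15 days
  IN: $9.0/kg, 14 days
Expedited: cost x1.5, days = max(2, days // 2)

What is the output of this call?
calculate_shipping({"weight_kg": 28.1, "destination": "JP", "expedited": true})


Rate for JP: $12.0/kg, base 14 days
cost = 12.0 * 28.1 = 337.2 -> 337.20
expedited: cost = 337.20 * 1.5 = 505.8 -> 505.80; estimated_days = max(2, 14 // 2) = 7
Output:
{"cost": 505.8, "currency": "USD", "estimated_days": 7}


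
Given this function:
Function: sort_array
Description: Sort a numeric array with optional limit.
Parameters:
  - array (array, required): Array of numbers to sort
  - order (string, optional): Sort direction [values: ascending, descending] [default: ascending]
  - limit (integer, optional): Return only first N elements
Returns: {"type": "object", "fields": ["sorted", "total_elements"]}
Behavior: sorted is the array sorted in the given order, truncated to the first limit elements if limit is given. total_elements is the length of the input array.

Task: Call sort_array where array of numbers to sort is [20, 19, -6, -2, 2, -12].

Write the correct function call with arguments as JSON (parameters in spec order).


Mapping each described value to its parameter name:
  'Array of numbers to sort' -> array = [20, 19, -6, -2, 2, -12]
sort_array({"array": [20, 19, -6, -2, 2, -12]})


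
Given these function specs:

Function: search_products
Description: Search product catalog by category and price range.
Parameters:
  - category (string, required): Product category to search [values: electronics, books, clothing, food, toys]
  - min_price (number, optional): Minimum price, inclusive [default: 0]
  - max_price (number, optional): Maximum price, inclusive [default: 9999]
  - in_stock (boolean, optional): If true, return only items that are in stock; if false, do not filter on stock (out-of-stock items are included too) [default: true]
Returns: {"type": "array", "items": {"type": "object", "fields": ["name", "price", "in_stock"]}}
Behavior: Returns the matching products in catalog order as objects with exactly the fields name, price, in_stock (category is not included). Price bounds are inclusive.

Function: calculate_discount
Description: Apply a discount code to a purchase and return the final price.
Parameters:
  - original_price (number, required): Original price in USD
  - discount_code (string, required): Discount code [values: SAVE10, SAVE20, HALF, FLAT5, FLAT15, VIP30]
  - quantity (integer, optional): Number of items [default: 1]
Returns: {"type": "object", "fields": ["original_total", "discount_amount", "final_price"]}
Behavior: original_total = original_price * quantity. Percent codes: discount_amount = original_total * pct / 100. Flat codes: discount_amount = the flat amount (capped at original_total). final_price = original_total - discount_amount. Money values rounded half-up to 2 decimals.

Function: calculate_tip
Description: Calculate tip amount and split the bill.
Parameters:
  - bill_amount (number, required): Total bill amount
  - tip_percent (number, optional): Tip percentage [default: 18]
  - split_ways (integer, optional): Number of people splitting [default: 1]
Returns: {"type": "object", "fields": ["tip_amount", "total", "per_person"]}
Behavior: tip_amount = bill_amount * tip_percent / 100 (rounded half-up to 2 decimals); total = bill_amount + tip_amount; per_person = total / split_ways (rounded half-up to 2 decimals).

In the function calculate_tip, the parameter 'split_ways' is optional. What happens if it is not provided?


The calculate_tip spec declares:
  - split_ways (integer, optional): Number of people splitting [default: 1]
It defaults to 1


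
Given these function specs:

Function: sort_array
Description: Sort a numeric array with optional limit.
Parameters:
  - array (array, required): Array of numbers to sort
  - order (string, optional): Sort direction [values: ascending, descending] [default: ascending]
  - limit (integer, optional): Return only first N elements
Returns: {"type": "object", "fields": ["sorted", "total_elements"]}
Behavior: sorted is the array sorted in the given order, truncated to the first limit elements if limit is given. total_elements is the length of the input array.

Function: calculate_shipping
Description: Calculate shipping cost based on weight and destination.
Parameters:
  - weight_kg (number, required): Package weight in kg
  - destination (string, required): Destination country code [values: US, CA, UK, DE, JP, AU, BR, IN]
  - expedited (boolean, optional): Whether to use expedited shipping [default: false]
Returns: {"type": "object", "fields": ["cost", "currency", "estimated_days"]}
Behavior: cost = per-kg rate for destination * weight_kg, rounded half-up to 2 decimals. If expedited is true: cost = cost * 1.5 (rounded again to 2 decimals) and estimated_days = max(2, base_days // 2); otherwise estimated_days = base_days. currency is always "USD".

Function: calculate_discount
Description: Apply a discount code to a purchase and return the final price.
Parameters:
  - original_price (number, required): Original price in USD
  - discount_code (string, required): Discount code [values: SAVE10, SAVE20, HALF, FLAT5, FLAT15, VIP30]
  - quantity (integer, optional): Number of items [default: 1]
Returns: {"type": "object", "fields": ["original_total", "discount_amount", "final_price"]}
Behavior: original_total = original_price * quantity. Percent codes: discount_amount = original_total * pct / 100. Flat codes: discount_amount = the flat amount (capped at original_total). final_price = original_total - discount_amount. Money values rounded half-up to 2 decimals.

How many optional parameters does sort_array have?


Parameters of sort_array: array (required), order (optional), limit (optional)
Optional count:
2


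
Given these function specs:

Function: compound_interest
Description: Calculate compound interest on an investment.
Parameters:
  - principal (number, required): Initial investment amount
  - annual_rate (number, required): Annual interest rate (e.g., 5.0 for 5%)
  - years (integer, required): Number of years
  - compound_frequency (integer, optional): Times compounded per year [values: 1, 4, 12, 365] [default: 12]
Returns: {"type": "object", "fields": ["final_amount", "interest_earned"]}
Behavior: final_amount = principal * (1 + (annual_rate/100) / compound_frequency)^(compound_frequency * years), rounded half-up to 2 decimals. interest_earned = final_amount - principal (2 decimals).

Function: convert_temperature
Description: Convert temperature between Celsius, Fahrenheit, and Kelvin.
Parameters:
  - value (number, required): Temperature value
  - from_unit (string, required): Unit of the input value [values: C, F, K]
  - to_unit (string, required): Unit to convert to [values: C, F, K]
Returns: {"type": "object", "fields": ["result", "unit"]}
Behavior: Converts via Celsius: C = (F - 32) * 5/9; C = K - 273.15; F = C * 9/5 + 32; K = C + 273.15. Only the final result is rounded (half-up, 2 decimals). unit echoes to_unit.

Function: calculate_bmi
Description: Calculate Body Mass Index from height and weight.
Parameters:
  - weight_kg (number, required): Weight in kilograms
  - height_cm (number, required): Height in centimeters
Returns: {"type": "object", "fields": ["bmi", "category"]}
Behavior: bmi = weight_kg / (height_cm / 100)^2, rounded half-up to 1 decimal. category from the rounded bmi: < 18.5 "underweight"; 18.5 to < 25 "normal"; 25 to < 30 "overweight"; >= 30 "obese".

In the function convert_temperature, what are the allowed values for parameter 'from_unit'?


The convert_temperature spec declares:
  - from_unit (string, required): Unit of the input value [values: C, F, K]
Allowed values:
C, F, K


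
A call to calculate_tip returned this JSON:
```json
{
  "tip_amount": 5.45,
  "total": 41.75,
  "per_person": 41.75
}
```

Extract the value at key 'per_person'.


41.75


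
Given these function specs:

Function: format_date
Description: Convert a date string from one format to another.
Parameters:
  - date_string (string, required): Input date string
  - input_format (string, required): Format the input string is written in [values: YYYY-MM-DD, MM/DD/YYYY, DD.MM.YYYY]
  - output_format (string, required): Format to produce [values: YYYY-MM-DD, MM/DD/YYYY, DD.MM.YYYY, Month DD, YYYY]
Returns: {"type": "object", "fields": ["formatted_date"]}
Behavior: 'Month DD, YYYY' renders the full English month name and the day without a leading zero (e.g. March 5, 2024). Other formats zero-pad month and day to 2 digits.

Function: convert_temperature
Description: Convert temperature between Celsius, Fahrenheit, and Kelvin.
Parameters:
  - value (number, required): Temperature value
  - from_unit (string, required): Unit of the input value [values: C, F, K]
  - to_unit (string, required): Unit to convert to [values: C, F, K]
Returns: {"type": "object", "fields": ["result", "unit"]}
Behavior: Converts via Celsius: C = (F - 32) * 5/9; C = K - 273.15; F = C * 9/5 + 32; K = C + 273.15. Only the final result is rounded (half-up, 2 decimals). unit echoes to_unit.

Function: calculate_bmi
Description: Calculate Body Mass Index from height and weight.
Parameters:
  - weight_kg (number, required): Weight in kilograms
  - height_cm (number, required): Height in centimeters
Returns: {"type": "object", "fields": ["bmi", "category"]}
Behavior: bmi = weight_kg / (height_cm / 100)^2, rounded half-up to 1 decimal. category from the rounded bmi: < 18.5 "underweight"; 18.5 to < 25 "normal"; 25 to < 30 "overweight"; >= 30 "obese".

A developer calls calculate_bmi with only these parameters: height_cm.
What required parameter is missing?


Required parameters: weight_kg, height_cm
Provided: height_cm
Missing: weight_kg
weight_kg


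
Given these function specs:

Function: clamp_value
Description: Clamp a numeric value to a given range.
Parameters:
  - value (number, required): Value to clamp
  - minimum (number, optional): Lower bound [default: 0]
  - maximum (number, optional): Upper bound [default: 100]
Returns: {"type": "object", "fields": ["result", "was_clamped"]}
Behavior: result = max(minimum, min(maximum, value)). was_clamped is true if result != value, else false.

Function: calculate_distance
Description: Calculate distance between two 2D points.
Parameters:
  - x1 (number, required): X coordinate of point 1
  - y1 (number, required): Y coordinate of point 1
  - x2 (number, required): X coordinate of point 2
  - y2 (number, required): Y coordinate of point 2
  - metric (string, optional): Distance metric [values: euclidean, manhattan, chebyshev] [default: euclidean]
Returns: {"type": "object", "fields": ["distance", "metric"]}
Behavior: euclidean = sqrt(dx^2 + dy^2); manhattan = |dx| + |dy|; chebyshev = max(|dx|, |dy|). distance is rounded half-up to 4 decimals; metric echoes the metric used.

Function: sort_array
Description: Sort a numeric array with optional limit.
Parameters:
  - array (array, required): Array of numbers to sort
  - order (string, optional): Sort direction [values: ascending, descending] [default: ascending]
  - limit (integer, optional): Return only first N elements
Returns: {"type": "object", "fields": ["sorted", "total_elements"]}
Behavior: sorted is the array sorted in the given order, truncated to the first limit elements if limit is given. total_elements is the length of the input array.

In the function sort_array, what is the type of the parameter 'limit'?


The sort_array spec declares:
  - limit (integer, optional): Return only first N elements
Type:
integer
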